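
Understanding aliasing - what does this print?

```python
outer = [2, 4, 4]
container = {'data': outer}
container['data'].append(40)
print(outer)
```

Key concept: dict holds reference to list.
Step by step:
`outer = [2, 4, 4]` → outer = [2, 4, 4]
`container = {'data': outer}` → container = {'data': [2, 4, 4]}
`container['data'].append(40)` → outer = [2, 4, 4, 40]; container = {'data': [2, 4, 4, 40]}
`print(outer)` → prints [2, 4, 4, 40]

Answer: [2, 4, 4, 40]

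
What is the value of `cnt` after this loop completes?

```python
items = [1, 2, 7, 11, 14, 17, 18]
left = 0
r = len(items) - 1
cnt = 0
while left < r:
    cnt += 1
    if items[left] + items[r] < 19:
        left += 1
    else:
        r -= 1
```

Steps to find pair summing to 19
`cnt` takes the values: 0 → 1 → 2 → 3 → 4 → 5 → 6

Answer: 6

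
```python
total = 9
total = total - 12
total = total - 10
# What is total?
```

Trace:
`total = 9` → total = 9
`total = total - 12` → total = -3
`total = total - 10` → total = -13
So total = -13

Answer: -13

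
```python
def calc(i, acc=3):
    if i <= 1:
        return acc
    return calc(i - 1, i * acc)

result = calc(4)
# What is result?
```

Accumulator trace (n, acc): (4, 3) -> (3, 12) -> (2, 36) -> (1, 72) -> return 72

Answer: 72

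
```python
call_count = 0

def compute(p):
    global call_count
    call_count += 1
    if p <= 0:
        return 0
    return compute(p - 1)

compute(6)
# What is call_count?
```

Linear recursion stepping by 1: 7 calls from p=6 down to ≤0.

Answer: 7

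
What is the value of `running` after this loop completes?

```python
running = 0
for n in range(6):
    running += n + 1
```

Start at 0, add 1 to 6 = 21
`running` takes the values: 0 → 1 → 3 → 6 → 10 → 15 → 21

Answer: 21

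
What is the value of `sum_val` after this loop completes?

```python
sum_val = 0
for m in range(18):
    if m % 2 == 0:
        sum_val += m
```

Sum of even numbers 0 to 17
`sum_val` takes the values: 0 → 2 → 6 → 12 → 20 → 30 → 42 → 56 → 72

Answer: 72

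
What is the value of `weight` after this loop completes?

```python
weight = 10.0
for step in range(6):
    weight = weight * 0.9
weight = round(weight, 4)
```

Exponential decay: 10.0 * 0.9^6
`weight` takes the values: 10.0 → 9.0 → 8.1 → 7.29 → 6.561 → 5.9049 → 5.31441 → 5.3144

Answer: 5.3144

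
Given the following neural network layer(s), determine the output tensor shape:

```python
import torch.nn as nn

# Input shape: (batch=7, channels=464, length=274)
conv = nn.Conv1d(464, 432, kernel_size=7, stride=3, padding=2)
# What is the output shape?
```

Input: (7, 464, 274) -> Output: (7, 432, 91)

Answer: (7, 432, 91)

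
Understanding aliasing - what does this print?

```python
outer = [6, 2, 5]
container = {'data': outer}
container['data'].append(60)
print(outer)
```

Key concept: dict holds reference to list.
Step by step:
`outer = [6, 2, 5]` → outer = [6, 2, 5]
`container = {'data': outer}` → container = {'data': [6, 2, 5]}
`container['data'].append(60)` → outer = [6, 2, 5, 60]; container = {'data': [6, 2, 5, 60]}
`print(outer)` → prints [6, 2, 5, 60]

Answer: [6, 2, 5, 60]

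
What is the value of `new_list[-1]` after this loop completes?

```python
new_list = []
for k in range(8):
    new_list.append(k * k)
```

Last element of squares 0 to 7
`new_list` takes the values: [] → [0] → [0, 1] → [0, 1, 4] → [0, 1, 4, 9] → [0, 1, 4, 9, 16] → [0, 1, 4, 9, 16, 25] → [0, 1, 4, 9, 16, 25, 36] → [0, 1, 4, 9, 16, 25, 36, 49]
So `new_list[-1]` = 49

Answer: 49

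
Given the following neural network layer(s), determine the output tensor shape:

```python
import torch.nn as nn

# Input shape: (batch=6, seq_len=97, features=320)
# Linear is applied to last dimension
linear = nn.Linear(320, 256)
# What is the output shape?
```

Input: (6, 97, 320) -> Output: (6, 97, 256)

Answer: (6, 97, 256)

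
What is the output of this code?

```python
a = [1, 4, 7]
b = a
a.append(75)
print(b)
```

Key concept: basic list aliasing.
Step by step:
`a = [1, 4, 7]` → a = [1, 4, 7]
`b = a` → b = [1, 4, 7] (same object as a)
`a.append(75)` → a = [1, 4, 7, 75] (same object as b); b = [1, 4, 7, 75] (same object as a)
`print(b)` → prints [1, 4, 7, 75]

Answer: [1, 4, 7, 75]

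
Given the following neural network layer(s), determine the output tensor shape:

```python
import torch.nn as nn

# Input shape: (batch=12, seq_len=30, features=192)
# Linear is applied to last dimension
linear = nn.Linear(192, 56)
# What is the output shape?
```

Input: (12, 30, 192) -> Output: (12, 30, 56)

Answer: (12, 30, 56)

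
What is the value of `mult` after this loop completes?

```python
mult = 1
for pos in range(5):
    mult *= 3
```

3^5 = 243
`mult` takes the values: 1 → 3 → 9 → 27 → 81 → 243

Answer: 243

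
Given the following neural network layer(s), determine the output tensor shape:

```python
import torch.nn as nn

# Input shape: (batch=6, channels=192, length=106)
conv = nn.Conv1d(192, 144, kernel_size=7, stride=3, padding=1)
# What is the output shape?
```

Input: (6, 192, 106) -> Output: (6, 144, 34)

Answer: (6, 144, 34)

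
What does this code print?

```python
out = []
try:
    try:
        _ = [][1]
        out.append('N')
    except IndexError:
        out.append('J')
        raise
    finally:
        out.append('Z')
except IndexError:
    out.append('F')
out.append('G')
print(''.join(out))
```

Execution trace: 'J' (inner except IndexError) → 'Z' (inner finally) → 'F' (outer except IndexError) → 'G' (after the try/except). Output: JZFG

Answer: JZFG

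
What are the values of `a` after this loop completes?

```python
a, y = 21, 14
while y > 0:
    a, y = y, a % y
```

GCD of 21 and 14
`a` takes the values: 21 → 14 → 7

Answer: 7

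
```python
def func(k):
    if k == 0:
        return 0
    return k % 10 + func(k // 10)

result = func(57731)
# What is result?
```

Sum of digits of 57731: 1 + 3 + 7 + 7 + 5 = 23

Answer: 23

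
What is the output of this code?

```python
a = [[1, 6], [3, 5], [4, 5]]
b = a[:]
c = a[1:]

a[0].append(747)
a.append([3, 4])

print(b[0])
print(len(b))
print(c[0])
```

Key concept: slice with nested mutation.
Step by step:
`a = [[1, 6], [3, 5], [4, 5]]` → a = [[1, 6], [3, 5], [4, 5]]
`b = a[:]` → b = [[1, 6], [3, 5], [4, 5]]
`c = a[1:]` → c = [[3, 5], [4, 5]]
`a[0].append(747)` → a = [[1, 6, 747], [3, 5], [4, 5]]; b = [[1, 6, 747], [3, 5], [4, 5]]
`a.append([3, 4])` → a = [[1, 6, 747], [3, 5], [4, 5], [3, 4]]
`print(b[0])` → prints [1, 6, 747]
`print(len(b))` → prints 3
`print(c[0])` → prints [3, 5]

Answer:
[1, 6, 747]
3
[3, 5]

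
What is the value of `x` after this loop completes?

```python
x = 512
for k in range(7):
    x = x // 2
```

Halve 7 times: 512 // 2^7 = 4
`x` takes the values: 512 → 256 → 128 → 64 → 32 → 16 → 8 → 4

Answer: 4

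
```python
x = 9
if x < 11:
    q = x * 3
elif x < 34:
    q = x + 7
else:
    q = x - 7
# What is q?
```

Trace:
`x = 9` → x = 9
`if x < 11: ...` → x < 11 is True → q = 27
So q = 27

Answer: 27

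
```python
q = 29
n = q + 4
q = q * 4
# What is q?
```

Trace:
`q = 29` → q = 29
`n = q + 4` → n = 33
`q = q * 4` → q = 116
So q = 116

Answer: 116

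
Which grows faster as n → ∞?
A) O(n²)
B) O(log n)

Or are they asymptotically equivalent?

O(n²) vs O(log n): Higher order terms dominate.

Answer: A) O(n²) grows faster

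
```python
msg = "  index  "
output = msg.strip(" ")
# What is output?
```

Trace:
`msg = "  index  "` → msg = '  index  '
`output = msg.strip(" ")` → output = 'index'
So output = 'index'

Answer: 'index'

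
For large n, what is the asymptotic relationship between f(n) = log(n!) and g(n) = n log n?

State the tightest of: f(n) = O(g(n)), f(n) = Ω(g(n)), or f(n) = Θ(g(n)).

log(n!) vs n log n: f(n) = Θ(g(n)) — they are asymptotically equivalent (Stirling's approximation).

Answer: f(n) = Θ(g(n)) — they are asymptotically equivalent (Stirling's approximation).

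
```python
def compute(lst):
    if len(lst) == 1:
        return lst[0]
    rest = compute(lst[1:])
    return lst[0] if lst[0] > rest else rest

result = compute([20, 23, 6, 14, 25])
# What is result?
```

Recursive max over [20, 23, 6, 14, 25] = 25

Answer: 25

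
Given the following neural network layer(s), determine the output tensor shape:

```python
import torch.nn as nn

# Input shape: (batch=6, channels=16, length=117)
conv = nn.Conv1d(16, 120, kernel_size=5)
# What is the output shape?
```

Input: (6, 16, 117) -> Output: (6, 120, 113)

Answer: (6, 120, 113)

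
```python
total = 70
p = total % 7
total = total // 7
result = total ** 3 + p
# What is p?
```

Trace:
`total = 70` → total = 70
`p = total % 7` → p = 0
`total = total // 7` → total = 10
`result = total ** 3 + p` → result = 1000
So p = 0

Answer: 0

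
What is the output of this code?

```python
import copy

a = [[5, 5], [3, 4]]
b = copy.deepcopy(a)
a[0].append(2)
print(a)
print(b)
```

Key concept: deep copy is fully independent.
Step by step:
`a = [[5, 5], [3, 4]]` → a = [[5, 5], [3, 4]]
`b = copy.deepcopy(a)` → b = [[5, 5], [3, 4]]
`a[0].append(2)` → a = [[5, 5, 2], [3, 4]]
`print(a)` → prints [[5, 5, 2], [3, 4]]
`print(b)` → prints [[5, 5], [3, 4]]

Answer:
[[5, 5, 2], [3, 4]]
[[5, 5], [3, 4]]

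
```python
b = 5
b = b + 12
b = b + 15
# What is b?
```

Trace:
`b = 5` → b = 5
`b = b + 12` → b = 17
`b = b + 15` → b = 32
So b = 32

Answer: 32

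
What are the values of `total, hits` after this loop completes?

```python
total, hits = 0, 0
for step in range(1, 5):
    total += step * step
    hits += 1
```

Sum of squares and count
`total, hits` takes the values: (0, 0) → (1, 0) → (1, 1) → (5, 1) → (5, 2) → (14, 2) → (14, 3) → (30, 3) → (30, 4)

Answer: 30, 4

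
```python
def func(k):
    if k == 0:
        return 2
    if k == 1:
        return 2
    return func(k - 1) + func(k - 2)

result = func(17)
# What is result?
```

Build up from base cases: func(0)=2, func(1)=2, func(2)=4, func(3)=6, func(4)=10, func(5)=16, func(6)=26, ..., func(17)=5168

Answer: 5168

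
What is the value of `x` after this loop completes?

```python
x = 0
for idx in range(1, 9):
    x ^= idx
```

XOR of 1 to 8
`x` takes the values: 0 → 1 → 3 → 0 → 4 → 1 → 7 → 0 → 8

Answer: 8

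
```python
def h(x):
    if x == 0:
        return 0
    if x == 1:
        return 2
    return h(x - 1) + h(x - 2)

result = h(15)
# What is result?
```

Build up from base cases: h(0)=0, h(1)=2, h(2)=2, h(3)=4, h(4)=6, h(5)=10, h(6)=16, ..., h(15)=1220

Answer: 1220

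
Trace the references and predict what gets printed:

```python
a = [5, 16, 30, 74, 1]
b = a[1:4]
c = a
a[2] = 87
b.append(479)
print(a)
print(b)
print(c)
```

Key concept: slice vs alias.
Step by step:
`a = [5, 16, 30, 74, 1]` → a = [5, 16, 30, 74, 1]
`b = a[1:4]` → b = [16, 30, 74]
`c = a` → c = [5, 16, 30, 74, 1] (same object as a)
`a[2] = 87` → a = [5, 16, 87, 74, 1] (same object as c); c = [5, 16, 87, 74, 1] (same object as a)
`b.append(479)` → b = [16, 30, 74, 479]
`print(a)` → prints [5, 16, 87, 74, 1]
`print(b)` → prints [16, 30, 74, 479]
`print(c)` → prints [5, 16, 87, 74, 1]

Answer:
[5, 16, 87, 74, 1]
[16, 30, 74, 479]
[5, 16, 87, 74, 1]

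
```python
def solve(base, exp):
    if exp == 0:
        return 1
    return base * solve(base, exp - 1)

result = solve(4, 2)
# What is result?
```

solve(4, 2) = 4 * 4 = 16

Answer: 16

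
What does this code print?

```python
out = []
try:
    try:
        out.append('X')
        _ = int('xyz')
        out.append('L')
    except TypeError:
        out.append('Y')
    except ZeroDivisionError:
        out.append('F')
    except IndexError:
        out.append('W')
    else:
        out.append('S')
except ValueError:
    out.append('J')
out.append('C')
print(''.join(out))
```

Execution trace: 'X' (try body) → 'J' (outer except ValueError) → 'C' (after the try/except). Output: XJC

Answer: XJC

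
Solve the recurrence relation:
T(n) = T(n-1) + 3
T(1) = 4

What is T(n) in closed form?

Unrolling: T(n) = T(1) + 3·(n-1) = 4 + 3(n-1) = 3n + 1.

Answer: T(n) = 3n + 1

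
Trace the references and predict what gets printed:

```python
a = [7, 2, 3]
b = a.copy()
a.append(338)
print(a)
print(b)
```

Key concept: list.copy() creates independent copy.
Step by step:
`a = [7, 2, 3]` → a = [7, 2, 3]
`b = a.copy()` → b = [7, 2, 3]
`a.append(338)` → a = [7, 2, 3, 338]
`print(a)` → prints [7, 2, 3, 338]
`print(b)` → prints [7, 2, 3]

Answer:
[7, 2, 3, 338]
[7, 2, 3]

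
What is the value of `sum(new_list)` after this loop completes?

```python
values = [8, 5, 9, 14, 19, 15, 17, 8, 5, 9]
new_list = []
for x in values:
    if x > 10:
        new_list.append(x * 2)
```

Sum of doubled values > 10
`new_list` takes the values: [] → [28] → [28, 38] → [28, 38, 30] → [28, 38, 30, 34]
So `sum(new_list)` = 130

Answer: 130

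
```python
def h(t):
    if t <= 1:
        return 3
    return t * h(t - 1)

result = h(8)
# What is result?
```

h(8) = 8 * 7 * 6 * 5 * 4 * 3 * 2 * 3 = 120960

Answer: 120960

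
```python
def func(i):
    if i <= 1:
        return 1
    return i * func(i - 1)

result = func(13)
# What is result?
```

func(13) = 13 * 12 * 11 * 10 * 9 * 8 * 7 * 6 * 5 * 4 * 3 * 2 * 1 = 6227020800

Answer: 6227020800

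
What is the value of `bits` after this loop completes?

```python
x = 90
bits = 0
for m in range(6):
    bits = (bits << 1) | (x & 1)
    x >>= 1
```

Reverse lowest 6 bits of 90
`bits` takes the values: 0 → 1 → 2 → 5 → 11 → 22

Answer: 22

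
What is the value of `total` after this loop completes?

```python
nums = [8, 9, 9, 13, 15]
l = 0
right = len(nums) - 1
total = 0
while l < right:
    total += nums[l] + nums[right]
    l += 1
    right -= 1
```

Sum of pairs from ends
`total` takes the values: 0 → 23 → 45

Answer: 45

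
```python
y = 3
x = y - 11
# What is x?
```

Trace:
`y = 3` → y = 3
`x = y - 11` → x = -8
So x = -8

Answer: -8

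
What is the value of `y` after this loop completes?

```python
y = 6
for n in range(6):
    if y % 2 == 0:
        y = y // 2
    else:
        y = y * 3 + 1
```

Collatz-style transformation from 6
`y` takes the values: 6 → 3 → 10 → 5 → 16 → 8 → 4

Answer: 4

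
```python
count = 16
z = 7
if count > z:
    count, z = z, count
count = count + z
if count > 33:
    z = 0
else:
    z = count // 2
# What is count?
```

Trace:
`count = 16` → count = 16
`z = 7` → z = 7
`if count > z: ...` → count > z is True → count = 7; z = 16
`count = count + z` → count = 23
`if count > 33: ...` → count > 33 is False, take else branch → z = 11
So count = 23

Answer: 23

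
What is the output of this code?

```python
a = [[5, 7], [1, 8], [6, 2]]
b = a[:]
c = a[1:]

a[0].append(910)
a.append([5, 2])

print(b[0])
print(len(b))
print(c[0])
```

Key concept: slice with nested mutation.
Step by step:
`a = [[5, 7], [1, 8], [6, 2]]` → a = [[5, 7], [1, 8], [6, 2]]
`b = a[:]` → b = [[5, 7], [1, 8], [6, 2]]
`c = a[1:]` → c = [[1, 8], [6, 2]]
`a[0].append(910)` → a = [[5, 7, 910], [1, 8], [6, 2]]; b = [[5, 7, 910], [1, 8], [6, 2]]
`a.append([5, 2])` → a = [[5, 7, 910], [1, 8], [6, 2], [5, 2]]
`print(b[0])` → prints [5, 7, 910]
`print(len(b))` → prints 3
`print(c[0])` → prints [1, 8]

Answer:
[5, 7, 910]
3
[1, 8]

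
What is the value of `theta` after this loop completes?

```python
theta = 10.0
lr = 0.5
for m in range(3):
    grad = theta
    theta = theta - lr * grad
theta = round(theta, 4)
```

Gradient descent: w = 10.0 * (1 - 0.5)^3
`theta` takes the values: 10.0 → 5.0 → 2.5 → 1.25

Answer: 1.25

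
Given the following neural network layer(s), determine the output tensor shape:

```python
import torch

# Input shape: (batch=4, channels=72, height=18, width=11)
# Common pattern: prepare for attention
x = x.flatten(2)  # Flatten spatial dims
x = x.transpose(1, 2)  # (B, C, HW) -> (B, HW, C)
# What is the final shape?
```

Input: (4, 72, 18, 11) -> after flatten(2): (4, 72, 198) -> Output: (4, 198, 72)

Answer: (4, 198, 72)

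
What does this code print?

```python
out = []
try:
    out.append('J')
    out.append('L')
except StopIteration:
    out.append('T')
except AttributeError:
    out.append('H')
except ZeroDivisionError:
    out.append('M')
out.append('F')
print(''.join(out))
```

Execution trace: 'J' (try body) → 'L' (try body, no exception) → 'F' (after the try/except). Output: JLF

Answer: JLF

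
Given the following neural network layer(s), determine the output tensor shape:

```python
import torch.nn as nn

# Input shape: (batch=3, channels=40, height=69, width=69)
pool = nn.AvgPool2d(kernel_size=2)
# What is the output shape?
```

Input: (3, 40, 69, 69) -> Output: (3, 40, 34, 34)

Answer: (3, 40, 34, 34)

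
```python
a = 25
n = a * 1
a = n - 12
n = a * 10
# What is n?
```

Trace:
`a = 25` → a = 25
`n = a * 1` → n = 25
`a = n - 12` → a = 13
`n = a * 10` → n = 130
So n = 130

Answer: 130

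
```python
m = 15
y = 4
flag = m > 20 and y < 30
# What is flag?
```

Trace:
`m = 15` → m = 15
`y = 4` → y = 4
`flag = m > 20 and y < 30` → flag = False
So flag = False

Answer: False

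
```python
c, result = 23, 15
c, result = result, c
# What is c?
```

Trace:
`c, result = 23, 15` → c = 23; result = 15
`c, result = result, c` → c = 15; result = 23
So c = 15

Answer: 15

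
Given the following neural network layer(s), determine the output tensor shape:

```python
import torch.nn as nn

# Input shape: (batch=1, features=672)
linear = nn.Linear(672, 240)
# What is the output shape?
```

Input: (1, 672) -> Output: (1, 240)

Answer: (1, 240)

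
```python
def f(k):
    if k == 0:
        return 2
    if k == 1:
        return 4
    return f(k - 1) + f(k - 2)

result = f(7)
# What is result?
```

Build up from base cases: f(0)=2, f(1)=4, f(2)=6, f(3)=10, f(4)=16, f(5)=26, f(6)=42, ..., f(7)=68

Answer: 68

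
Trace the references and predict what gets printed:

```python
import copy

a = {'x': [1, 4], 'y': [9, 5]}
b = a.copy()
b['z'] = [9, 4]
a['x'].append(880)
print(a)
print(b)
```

Key concept: shallow copy of dict with mutable values.
Step by step:
`a = {'x': [1, 4], 'y': [9, 5]}` → a = {'x': [1, 4], 'y': [9, 5]}
`b = a.copy()` → b = {'x': [1, 4], 'y': [9, 5]}
`b['z'] = [9, 4]` → b = {'x': [1, 4], 'y': [9, 5], 'z': [9, 4]}
`a['x'].append(880)` → a = {'x': [1, 4, 880], 'y': [9, 5]}; b = {'x': [1, 4, 880], 'y': [9, 5], 'z': [9, 4]}
`print(a)` → prints {'x': [1, 4, 880], 'y': [9, 5]}
`print(b)` → prints {'x': [1, 4, 880], 'y': [9, 5], 'z': [9, 4]}

Answer:
{'x': [1, 4, 880], 'y': [9, 5]}
{'x': [1, 4, 880], 'y': [9, 5], 'z': [9, 4]}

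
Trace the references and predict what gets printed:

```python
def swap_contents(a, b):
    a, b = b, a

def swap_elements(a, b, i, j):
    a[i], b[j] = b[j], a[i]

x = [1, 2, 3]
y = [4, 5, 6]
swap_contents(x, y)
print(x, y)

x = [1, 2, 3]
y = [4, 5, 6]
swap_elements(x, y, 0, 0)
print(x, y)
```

Key concept: parameter rebinding vs mutation.
Step by step:
`x = [1, 2, 3]` → x = [1, 2, 3]
`y = [4, 5, 6]` → y = [4, 5, 6]
`swap_contents(x, y)` → no visible change to tracked variables
`print(x, y)` → prints [1, 2, 3] [4, 5, 6]
`x = [1, 2, 3]` → x = [1, 2, 3]
`y = [4, 5, 6]` → y = [4, 5, 6]
`swap_elements(x, y, 0, 0)` → x = [4, 2, 3]; y = [1, 5, 6]
`print(x, y)` → prints [4, 2, 3] [1, 5, 6]

Answer:
[1, 2, 3] [4, 5, 6]
[4, 2, 3] [1, 5, 6]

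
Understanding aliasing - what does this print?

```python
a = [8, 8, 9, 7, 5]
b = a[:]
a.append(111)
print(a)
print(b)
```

Key concept: slice [:] creates copy.
Step by step:
`a = [8, 8, 9, 7, 5]` → a = [8, 8, 9, 7, 5]
`b = a[:]` → b = [8, 8, 9, 7, 5]
`a.append(111)` → a = [8, 8, 9, 7, 5, 111]
`print(a)` → prints [8, 8, 9, 7, 5, 111]
`print(b)` → prints [8, 8, 9, 7, 5]

Answer:
[8, 8, 9, 7, 5, 111]
[8, 8, 9, 7, 5]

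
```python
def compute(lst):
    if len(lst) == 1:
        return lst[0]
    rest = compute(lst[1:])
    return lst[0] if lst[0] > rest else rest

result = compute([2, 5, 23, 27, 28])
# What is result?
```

Recursive max over [2, 5, 23, 27, 28] = 28

Answer: 28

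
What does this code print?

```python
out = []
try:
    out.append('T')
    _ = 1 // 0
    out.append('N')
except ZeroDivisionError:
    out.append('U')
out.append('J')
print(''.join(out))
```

Execution trace: 'T' (try body) → 'U' (except ZeroDivisionError) → 'J' (after the try/except). Output: TUJ

Answer: TUJ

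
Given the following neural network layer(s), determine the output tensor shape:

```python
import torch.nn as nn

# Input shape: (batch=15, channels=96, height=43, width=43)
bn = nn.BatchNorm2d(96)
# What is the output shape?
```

Input: (15, 96, 43, 43) -> Output: (15, 96, 43, 43)

Answer: (15, 96, 43, 43)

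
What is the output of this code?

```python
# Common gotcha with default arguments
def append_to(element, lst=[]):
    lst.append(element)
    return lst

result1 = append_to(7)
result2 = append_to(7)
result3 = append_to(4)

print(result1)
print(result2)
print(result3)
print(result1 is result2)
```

Key concept: mutable default argument gotcha.
Step by step:
`result1 = append_to(7)` → result1 = [7]
`result2 = append_to(7)` → result1 = [7, 7] (same object as result2); result2 = [7, 7] (same object as result1)
`result3 = append_to(4)` → result1 = [7, 7, 4] (same object as result2, result3); result2 = [7, 7, 4] (same object as result1, result3); result3 = [7, 7, 4] (same object as result1, result2)
`print(result1)` → prints [7, 7, 4]
`print(result2)` → prints [7, 7, 4]
`print(result3)` → prints [7, 7, 4]
`print(result1 is result2)` → prints True

Answer:
[7, 7, 4]
[7, 7, 4]
[7, 7, 4]
True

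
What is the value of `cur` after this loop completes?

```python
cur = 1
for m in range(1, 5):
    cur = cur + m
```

Start at 1, add 1 through 4
`cur` takes the values: 1 → 2 → 4 → 7 → 11

Answer: 11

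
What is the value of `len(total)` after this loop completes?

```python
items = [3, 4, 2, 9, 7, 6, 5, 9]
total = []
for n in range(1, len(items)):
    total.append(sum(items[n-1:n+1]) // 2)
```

Number of 2-element averages
`total` takes the values: [] → [3] → [3, 3] → [3, 3, 5] → [3, 3, 5, 8] → [3, 3, 5, 8, 6] → [3, 3, 5, 8, 6, 5] → [3, 3, 5, 8, 6, 5, 7]
So `len(total)` = 7

Answer: 7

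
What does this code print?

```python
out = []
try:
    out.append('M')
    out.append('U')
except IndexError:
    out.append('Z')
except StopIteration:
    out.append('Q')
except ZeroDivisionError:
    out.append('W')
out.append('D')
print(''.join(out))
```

Execution trace: 'M' (try body) → 'U' (try body, no exception) → 'D' (after the try/except). Output: MUD

Answer: MUD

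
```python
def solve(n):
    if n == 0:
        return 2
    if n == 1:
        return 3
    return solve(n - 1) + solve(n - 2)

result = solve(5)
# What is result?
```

Build up from base cases: solve(0)=2, solve(1)=3, solve(2)=5, solve(3)=8, solve(4)=13, solve(5)=21

Answer: 21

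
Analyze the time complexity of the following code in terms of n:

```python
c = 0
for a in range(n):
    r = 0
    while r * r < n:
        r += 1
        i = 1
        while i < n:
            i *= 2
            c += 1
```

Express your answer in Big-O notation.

Each loop level contributes: n × √n × log n. Multiplying the contributions gives O(n√n log n).

Answer: O(n√n log n)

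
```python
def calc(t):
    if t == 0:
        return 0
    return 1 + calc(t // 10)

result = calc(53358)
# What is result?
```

Count of digits of 53358: 5

Answer: 5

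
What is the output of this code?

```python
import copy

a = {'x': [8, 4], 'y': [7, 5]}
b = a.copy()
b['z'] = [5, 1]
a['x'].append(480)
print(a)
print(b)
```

Key concept: shallow copy of dict with mutable values.
Step by step:
`a = {'x': [8, 4], 'y': [7, 5]}` → a = {'x': [8, 4], 'y': [7, 5]}
`b = a.copy()` → b = {'x': [8, 4], 'y': [7, 5]}
`b['z'] = [5, 1]` → b = {'x': [8, 4], 'y': [7, 5], 'z': [5, 1]}
`a['x'].append(480)` → a = {'x': [8, 4, 480], 'y': [7, 5]}; b = {'x': [8, 4, 480], 'y': [7, 5], 'z': [5, 1]}
`print(a)` → prints {'x': [8, 4, 480], 'y': [7, 5]}
`print(b)` → prints {'x': [8, 4, 480], 'y': [7, 5], 'z': [5, 1]}

Answer:
{'x': [8, 4, 480], 'y': [7, 5]}
{'x': [8, 4, 480], 'y': [7, 5], 'z': [5, 1]}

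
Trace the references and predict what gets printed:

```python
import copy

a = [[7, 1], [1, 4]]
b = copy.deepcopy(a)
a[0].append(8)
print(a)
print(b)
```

Key concept: deep copy is fully independent.
Step by step:
`a = [[7, 1], [1, 4]]` → a = [[7, 1], [1, 4]]
`b = copy.deepcopy(a)` → b = [[7, 1], [1, 4]]
`a[0].append(8)` → a = [[7, 1, 8], [1, 4]]
`print(a)` → prints [[7, 1, 8], [1, 4]]
`print(b)` → prints [[7, 1], [1, 4]]

Answer:
[[7, 1, 8], [1, 4]]
[[7, 1], [1, 4]]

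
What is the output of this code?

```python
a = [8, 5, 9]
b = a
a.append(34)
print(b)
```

Key concept: basic list aliasing.
Step by step:
`a = [8, 5, 9]` → a = [8, 5, 9]
`b = a` → b = [8, 5, 9] (same object as a)
`a.append(34)` → a = [8, 5, 9, 34] (same object as b); b = [8, 5, 9, 34] (same object as a)
`print(b)` → prints [8, 5, 9, 34]

Answer: [8, 5, 9, 34]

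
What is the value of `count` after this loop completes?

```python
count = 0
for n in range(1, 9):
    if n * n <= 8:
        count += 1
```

Count numbers where n² ≤ 8
`count` takes the values: 0 → 1 → 2

Answer: 2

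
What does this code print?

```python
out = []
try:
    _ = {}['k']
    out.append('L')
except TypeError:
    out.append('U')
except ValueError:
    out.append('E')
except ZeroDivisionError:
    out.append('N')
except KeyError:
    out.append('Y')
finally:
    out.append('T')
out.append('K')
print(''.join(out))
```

Execution trace: 'Y' (except KeyError) → 'T' (finally) → 'K' (after the try/except). Output: YTK

Answer: YTK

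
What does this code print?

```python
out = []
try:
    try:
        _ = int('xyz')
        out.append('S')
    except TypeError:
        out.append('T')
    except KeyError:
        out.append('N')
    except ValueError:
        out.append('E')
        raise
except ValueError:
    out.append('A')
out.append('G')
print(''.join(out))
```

Execution trace: 'E' (except ValueError) → 'A' (outer except ValueError) → 'G' (after the try/except). Output: EAG

Answer: EAG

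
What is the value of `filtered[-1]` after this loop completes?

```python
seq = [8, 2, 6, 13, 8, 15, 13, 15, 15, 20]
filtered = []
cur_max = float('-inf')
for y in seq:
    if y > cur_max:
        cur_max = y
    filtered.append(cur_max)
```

Running max ends at 20
`filtered` takes the values: [] → [8] → [8, 8] → [8, 8, 8] → [8, 8, 8, 13] → [8, 8, 8, 13, 13] → [8, 8, 8, 13, 13, 15] → [8, 8, 8, 13, 13, 15, 15] → [8, 8, 8, 13, 13, 15, 15, 15] → [8, 8, 8, 13, 13, 15, 15, 15, 15] → [8, 8, 8, 13, 13, 15, 15, 15, 15, 20]
So `filtered[-1]` = 20

Answer: 20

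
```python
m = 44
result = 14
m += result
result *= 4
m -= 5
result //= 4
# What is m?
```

Trace:
`m = 44` → m = 44
`result = 14` → result = 14
`m += result` → m = 58
`result *= 4` → result = 56
`m -= 5` → m = 53
`result //= 4` → result = 14
So m = 53

Answer: 53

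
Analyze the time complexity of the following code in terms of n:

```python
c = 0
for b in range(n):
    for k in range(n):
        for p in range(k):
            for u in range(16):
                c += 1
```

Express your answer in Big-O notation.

Each loop level contributes: n × n × n × 1. Multiplying the contributions gives O(n^3).

Answer: O(n^3)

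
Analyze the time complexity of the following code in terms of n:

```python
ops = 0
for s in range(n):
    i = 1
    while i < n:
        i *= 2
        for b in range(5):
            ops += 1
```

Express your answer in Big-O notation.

Each loop level contributes: n × log n × 1. Multiplying the contributions gives O(n log n).

Answer: O(n log n)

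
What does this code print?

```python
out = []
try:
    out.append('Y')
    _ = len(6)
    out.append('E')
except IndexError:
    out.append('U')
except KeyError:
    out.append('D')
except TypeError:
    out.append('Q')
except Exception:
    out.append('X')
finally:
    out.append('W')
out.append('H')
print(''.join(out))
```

Execution trace: 'Y' (try body) → 'Q' (except TypeError) → 'W' (finally) → 'H' (after the try/except). Output: YQWH

Answer: YQWH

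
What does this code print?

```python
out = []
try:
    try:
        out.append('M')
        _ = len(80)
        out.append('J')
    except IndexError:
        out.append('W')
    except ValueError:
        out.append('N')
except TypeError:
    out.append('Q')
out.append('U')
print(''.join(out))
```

Execution trace: 'M' (inner try body) → 'Q' (outer except TypeError) → 'U' (after the try/except). Output: MQU

Answer: MQU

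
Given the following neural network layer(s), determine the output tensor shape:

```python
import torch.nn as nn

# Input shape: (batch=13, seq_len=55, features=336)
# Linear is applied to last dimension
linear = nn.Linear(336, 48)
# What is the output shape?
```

Input: (13, 55, 336) -> Output: (13, 55, 48)

Answer: (13, 55, 48)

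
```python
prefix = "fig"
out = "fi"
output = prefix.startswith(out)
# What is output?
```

Trace:
`prefix = "fig"` → prefix = 'fig'
`out = "fi"` → out = 'fi'
`output = prefix.startswith(out)` → output = True
So output = True

Answer: True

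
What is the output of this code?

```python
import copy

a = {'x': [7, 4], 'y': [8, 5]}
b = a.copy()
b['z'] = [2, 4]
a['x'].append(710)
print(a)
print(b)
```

Key concept: shallow copy of dict with mutable values.
Step by step:
`a = {'x': [7, 4], 'y': [8, 5]}` → a = {'x': [7, 4], 'y': [8, 5]}
`b = a.copy()` → b = {'x': [7, 4], 'y': [8, 5]}
`b['z'] = [2, 4]` → b = {'x': [7, 4], 'y': [8, 5], 'z': [2, 4]}
`a['x'].append(710)` → a = {'x': [7, 4, 710], 'y': [8, 5]}; b = {'x': [7, 4, 710], 'y': [8, 5], 'z': [2, 4]}
`print(a)` → prints {'x': [7, 4, 710], 'y': [8, 5]}
`print(b)` → prints {'x': [7, 4, 710], 'y': [8, 5], 'z': [2, 4]}

Answer:
{'x': [7, 4, 710], 'y': [8, 5]}
{'x': [7, 4, 710], 'y': [8, 5], 'z': [2, 4]}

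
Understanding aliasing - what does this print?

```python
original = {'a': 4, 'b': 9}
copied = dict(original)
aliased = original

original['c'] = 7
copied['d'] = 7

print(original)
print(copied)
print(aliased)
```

Key concept: dict() creates copy, assignment creates alias.
Step by step:
`original = {'a': 4, 'b': 9}` → original = {'a': 4, 'b': 9}
`copied = dict(original)` → copied = {'a': 4, 'b': 9}
`aliased = original` → aliased = {'a': 4, 'b': 9} (same object as original)
`original['c'] = 7` → original = {'a': 4, 'b': 9, 'c': 7} (same object as aliased); aliased = {'a': 4, 'b': 9, 'c': 7} (same object as original)
`copied['d'] = 7` → copied = {'a': 4, 'b': 9, 'd': 7}
`print(original)` → prints {'a': 4, 'b': 9, 'c': 7}
`print(copied)` → prints {'a': 4, 'b': 9, 'd': 7}
`print(aliased)` → prints {'a': 4, 'b': 9, 'c': 7}

Answer:
{'a': 4, 'b': 9, 'c': 7}
{'a': 4, 'b': 9, 'd': 7}
{'a': 4, 'b': 9, 'c': 7}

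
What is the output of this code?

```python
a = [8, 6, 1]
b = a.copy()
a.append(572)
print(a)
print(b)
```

Key concept: list.copy() creates independent copy.
Step by step:
`a = [8, 6, 1]` → a = [8, 6, 1]
`b = a.copy()` → b = [8, 6, 1]
`a.append(572)` → a = [8, 6, 1, 572]
`print(a)` → prints [8, 6, 1, 572]
`print(b)` → prints [8, 6, 1]

Answer:
[8, 6, 1, 572]
[8, 6, 1]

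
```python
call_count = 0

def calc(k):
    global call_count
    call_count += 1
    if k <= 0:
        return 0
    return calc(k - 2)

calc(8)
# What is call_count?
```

Linear recursion stepping by 2: 5 calls from k=8 down to ≤0.

Answer: 5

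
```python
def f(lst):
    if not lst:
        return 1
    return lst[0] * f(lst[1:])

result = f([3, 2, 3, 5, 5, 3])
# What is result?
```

Product over [3, 2, 3, 5, 5, 3] = 3 * 2 * 3 * 5 * 5 * 3 = 1350

Answer: 1350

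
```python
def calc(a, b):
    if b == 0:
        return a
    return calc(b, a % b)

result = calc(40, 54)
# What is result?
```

calc(40, 54) -> calc(54, 40) -> calc(40, 14) -> calc(14, 12) -> calc(12, 2) -> calc(2, 0) -> 2

Answer: 2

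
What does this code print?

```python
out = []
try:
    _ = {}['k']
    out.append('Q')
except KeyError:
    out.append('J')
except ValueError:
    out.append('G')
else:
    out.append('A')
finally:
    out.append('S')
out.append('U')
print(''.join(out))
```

Execution trace: 'J' (except KeyError) → 'S' (finally) → 'U' (after the try/except). Output: JSU

Answer: JSU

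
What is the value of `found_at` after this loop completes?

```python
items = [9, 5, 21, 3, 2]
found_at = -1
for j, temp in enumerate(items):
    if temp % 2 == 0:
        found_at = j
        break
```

First even number index in [9, 5, 21, 3, 2]
`found_at` takes the values: -1 → 4

Answer: 4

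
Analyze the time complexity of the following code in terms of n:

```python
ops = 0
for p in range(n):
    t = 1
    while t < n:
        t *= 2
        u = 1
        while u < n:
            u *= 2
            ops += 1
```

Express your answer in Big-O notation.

Each loop level contributes: n × log n × log n. Multiplying the contributions gives O(n log² n).

Answer: O(n log² n)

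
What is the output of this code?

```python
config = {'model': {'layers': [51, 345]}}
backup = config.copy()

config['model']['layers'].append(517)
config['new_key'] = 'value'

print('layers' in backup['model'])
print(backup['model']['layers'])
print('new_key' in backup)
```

Key concept: shallow copy gotcha with nested dict.
Step by step:
`config = {'model': {'layers': [51, 345]}}` → config = {'model': {'layers': [51, 345]}}
`backup = config.copy()` → backup = {'model': {'layers': [51, 345]}}
`config['model']['layers'].append(517)` → config = {'model': {'layers': [51, 345, 517]}}; backup = {'model': {'layers': [51, 345, 517]}}
`config['new_key'] = 'value'` → config = {'model': {'layers': [51, 345, 517]}, 'new_key': 'value'}
`print('layers' in backup['model'])` → prints True
`print(backup['model']['layers'])` → prints [51, 345, 517]
`print('new_key' in backup)` → prints False

Answer:
True
[51, 345, 517]
False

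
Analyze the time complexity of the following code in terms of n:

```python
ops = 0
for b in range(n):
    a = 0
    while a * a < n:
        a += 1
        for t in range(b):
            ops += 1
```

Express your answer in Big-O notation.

Each loop level contributes: n × √n × n. Multiplying the contributions gives O(n^2√n).

Answer: O(n^2√n)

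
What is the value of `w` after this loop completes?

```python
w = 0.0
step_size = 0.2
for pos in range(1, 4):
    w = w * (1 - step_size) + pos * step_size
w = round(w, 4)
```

Moving average with lr=0.2
`w` takes the values: 0.0 → 0.2 → 0.56 → 1.048

Answer: 1.048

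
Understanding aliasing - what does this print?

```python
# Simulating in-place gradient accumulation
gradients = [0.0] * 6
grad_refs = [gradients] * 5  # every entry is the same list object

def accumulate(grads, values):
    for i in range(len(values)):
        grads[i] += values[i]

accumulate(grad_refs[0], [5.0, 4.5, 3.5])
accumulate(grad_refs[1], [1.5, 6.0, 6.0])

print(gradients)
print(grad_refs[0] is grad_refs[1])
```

Key concept: gradient accumulation aliasing.
Step by step:
`gradients = [0.0] * 6` → gradients = [0.0, 0.0, 0.0, 0.0, 0.0, 0.0]
`grad_refs = [gradients] * 5` → grad_refs = [[0.0, 0.0, 0.0, 0.0, 0.0, 0.0], [0.0, 0.0, 0.0, 0.0, 0.0, 0.0], [0.0, 0.0, 0.0, 0.0, 0.0, 0.0], [0.0, 0.0, 0.0, 0.0, 0.0, 0.0], [0.0, 0.0, 0.0, 0.0, 0.0, 0.0]]
`accumulate(grad_refs[0], [5.0, 4.5, 3.5])` → gradients = [5.0, 4.5, 3.5, 0.0, 0.0, 0.0]; grad_refs = [[5.0, 4.5, 3.5, 0.0, 0.0, 0.0], [5.0, 4.5, 3.5, 0.0, 0.0, 0.0], [5.0, 4.5, 3.5, 0.0, 0.0, 0.0], [5.0, 4.5, 3.5, 0.0, 0.0, 0.0], [5.0, 4.5, 3.5, 0.0, 0.0, 0.0]]
`accumulate(grad_refs[1], [1.5, 6.0, 6.0])` → gradients = [6.5, 10.5, 9.5, 0.0, 0.0, 0.0]; grad_refs = [[6.5, 10.5, 9.5, 0.0, 0.0, 0.0], [6.5, 10.5, 9.5, 0.0, 0.0, 0.0], [6.5, 10.5, 9.5, 0.0, 0.0, 0.0], [6.5, 10.5, 9.5, 0.0, 0.0, 0.0], [6.5, 10.5, 9.5, 0.0, 0.0, 0.0]]
`print(gradients)` → prints [6.5, 10.5, 9.5, 0.0, 0.0, 0.0]
`print(grad_refs[0] is grad_refs[1])` → prints True

Answer:
[6.5, 10.5, 9.5, 0.0, 0.0, 0.0]
True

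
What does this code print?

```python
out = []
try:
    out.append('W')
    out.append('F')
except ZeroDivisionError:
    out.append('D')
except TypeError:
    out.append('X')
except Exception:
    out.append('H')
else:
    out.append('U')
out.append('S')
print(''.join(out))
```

Execution trace: 'W' (try body) → 'F' (try body, no exception) → 'U' (else) → 'S' (after the try/except). Output: WFUS

Answer: WFUS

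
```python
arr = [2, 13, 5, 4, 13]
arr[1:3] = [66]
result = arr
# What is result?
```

Trace:
`arr = [2, 13, 5, 4, 13]` → arr = [2, 13, 5, 4, 13]
`arr[1:3] = [66]` → arr = [2, 66, 4, 13]
`result = arr` → result = [2, 66, 4, 13]
So result = [2, 66, 4, 13]

Answer: [2, 66, 4, 13]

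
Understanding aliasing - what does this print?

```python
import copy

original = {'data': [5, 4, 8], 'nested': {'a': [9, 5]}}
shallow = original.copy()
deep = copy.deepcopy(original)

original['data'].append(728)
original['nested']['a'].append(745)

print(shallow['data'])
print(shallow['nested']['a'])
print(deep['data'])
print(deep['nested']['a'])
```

Key concept: comparing shallow vs deep copy.
Step by step:
`original = {'data': [5, 4, 8], 'nested': {'a': [9, 5]}}` → original = {'data': [5, 4, 8], 'nested': {'a': [9, 5]}}
`shallow = original.copy()` → shallow = {'data': [5, 4, 8], 'nested': {'a': [9, 5]}}
`deep = copy.deepcopy(original)` → deep = {'data': [5, 4, 8], 'nested': {'a': [9, 5]}}
`original['data'].append(728)` → original = {'data': [5, 4, 8, 728], 'nested': {'a': [9, 5]}}; shallow = {'data': [5, 4, 8, 728], 'nested': {'a': [9, 5]}}
`original['nested']['a'].append(745)` → original = {'data': [5, 4, 8, 728], 'nested': {'a': [9, 5, 745]}}; shallow = {'data': [5, 4, 8, 728], 'nested': {'a': [9, 5, 745]}}
`print(shallow['data'])` → prints [5, 4, 8, 728]
`print(shallow['nested']['a'])` → prints [9, 5, 745]
`print(deep['data'])` → prints [5, 4, 8]
`print(deep['nested']['a'])` → prints [9, 5]

Answer:
[5, 4, 8, 728]
[9, 5, 745]
[5, 4, 8]
[9, 5]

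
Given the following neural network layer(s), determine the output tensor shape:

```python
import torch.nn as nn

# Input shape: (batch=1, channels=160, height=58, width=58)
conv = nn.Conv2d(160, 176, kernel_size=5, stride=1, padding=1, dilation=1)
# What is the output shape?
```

Input: (1, 160, 58, 58) -> Output: (1, 176, 56, 56)

Answer: (1, 176, 56, 56)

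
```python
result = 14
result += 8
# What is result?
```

Trace:
`result = 14` → result = 14
`result += 8` → result = 22
So result = 22

Answer: 22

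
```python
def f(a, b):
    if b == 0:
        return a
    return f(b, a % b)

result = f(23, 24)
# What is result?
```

f(23, 24) -> f(24, 23) -> f(23, 1) -> f(1, 0) -> 1

Answer: 1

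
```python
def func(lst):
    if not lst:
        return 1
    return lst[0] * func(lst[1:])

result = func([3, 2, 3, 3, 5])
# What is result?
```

Product over [3, 2, 3, 3, 5] = 3 * 2 * 3 * 3 * 5 = 270

Answer: 270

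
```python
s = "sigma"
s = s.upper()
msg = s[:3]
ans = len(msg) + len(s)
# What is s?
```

Trace:
`s = "sigma"` → s = 'sigma'
`s = s.upper()` → s = 'SIGMA'
`msg = s[:3]` → msg = 'SIG'
`ans = len(msg) + len(s)` → ans = 8
So s = 'SIGMA'

Answer: 'SIGMA'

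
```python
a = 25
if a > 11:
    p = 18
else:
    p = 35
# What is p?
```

Trace:
`a = 25` → a = 25
`if a > 11: ...` → a > 11 is True → p = 18
So p = 18

Answer: 18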